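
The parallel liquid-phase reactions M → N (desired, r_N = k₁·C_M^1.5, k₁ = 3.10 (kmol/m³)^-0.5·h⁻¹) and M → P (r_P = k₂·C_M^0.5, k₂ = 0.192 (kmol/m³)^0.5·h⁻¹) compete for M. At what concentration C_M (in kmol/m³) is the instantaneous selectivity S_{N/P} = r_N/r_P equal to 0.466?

0.0289 kmol/m³

S_{N/P} = (k₁/k₂)·C_M ⇒ C_M = S·k₂/k₁.
= 0.466×0.192/3.10 = 0.0289 kmol/m³.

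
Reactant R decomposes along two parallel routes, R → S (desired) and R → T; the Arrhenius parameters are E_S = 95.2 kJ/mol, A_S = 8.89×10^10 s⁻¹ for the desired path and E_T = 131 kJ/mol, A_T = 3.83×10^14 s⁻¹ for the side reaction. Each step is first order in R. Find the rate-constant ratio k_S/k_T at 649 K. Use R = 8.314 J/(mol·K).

0.177

With equal orders, S_{S/T} = k_S/k_T = (A_S/A_T)·exp[(E_T−E_S)/(RT)].
(E_T−E_S)/(RT) = (131−95.2)×10³/(8.314×649) = 35800/5396 = 6.635.
k_S/k_T = (8.89×10^10/3.83×10^14)·exp(6.635) = 2.321×10^-4 × 761.1 = 0.177.
Since E_S < E_T, lowering the temperature improves selectivity toward S.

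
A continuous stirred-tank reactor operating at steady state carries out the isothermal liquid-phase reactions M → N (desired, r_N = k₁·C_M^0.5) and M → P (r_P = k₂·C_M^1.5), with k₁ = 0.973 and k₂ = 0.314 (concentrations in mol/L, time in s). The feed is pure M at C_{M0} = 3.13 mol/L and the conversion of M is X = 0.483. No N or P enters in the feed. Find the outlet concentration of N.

0.993 mol/L

Exit C_M = C_{M0}(1−X) = 3.13×0.517 = 1.618 mol/L.
In a CSTR the entire volume is at exit conditions, so r_N = 0.973×1.618^0.5 = 1.238 and r_P = 0.314×1.618^1.5 = 0.6464.
Fraction of consumed M going to N: r_N/(r_N+r_P) = 0.6569.
C_N = 0.6569·C_{M0}·X = 0.6569×3.13×0.483 = 0.993 mol/L.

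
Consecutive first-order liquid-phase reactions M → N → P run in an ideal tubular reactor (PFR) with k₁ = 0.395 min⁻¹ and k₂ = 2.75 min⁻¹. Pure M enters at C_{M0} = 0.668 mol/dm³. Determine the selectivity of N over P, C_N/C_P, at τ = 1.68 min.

0.212

For first-order series with pure M initially, C_N(τ) = k₁C_{M0}/(k₂−k₁)·(e^(−k₁τ) − e^(−k₂τ)).
e^(−k₁τ) = e^(−0.395×1.68) = e^(−0.6636) = 0.5150; e^(−k₂τ) = e^(−4.620) = 0.009853.
C_N = 0.395×0.668/(2.75−0.395) × (0.5150−0.009853) = 0.1120×0.5051 = 0.05660 mol/dm³.
C_M = C_{M0}e^(−k₁τ) = 0.3440 mol/dm³, so C_P = C_{M0}−C_M−C_N = 0.2674 mol/dm³; C_N/C_P = 0.212.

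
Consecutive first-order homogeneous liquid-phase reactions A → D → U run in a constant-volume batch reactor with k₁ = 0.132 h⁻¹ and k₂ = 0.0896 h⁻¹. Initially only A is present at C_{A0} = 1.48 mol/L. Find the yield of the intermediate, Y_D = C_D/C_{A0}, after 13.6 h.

0.403

For first-order series with pure A initially, C_D(t) = k₁C_{A0}/(k₂−k₁)·(e^(−k₁t) − e^(−k₂t)).
e^(−k₁t) = e^(−0.132×13.6) = e^(−1.795) = 0.1661; e^(−k₂t) = e^(−1.219) = 0.2957.
C_D = 0.132×1.48/(0.0896−0.132) × (0.1661−0.2957) = (-4.608)×(-0.1296) = 0.5970 mol/L.
Y_D = C_D/C_{A0} = 0.5970/1.48 = 0.403.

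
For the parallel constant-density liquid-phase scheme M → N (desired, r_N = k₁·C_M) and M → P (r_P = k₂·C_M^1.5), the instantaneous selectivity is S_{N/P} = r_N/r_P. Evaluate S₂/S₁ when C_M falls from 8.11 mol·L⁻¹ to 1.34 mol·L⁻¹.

2.46

S_{N/P} = (k₁/k₂)·C_M^-0.5, so S₂/S₁ = (C_{M,2}/C_{M,1})^-0.5.
= (1.34/8.11)^(-0.5) = (0.1652)^(-0.5) = 2.46.
Selectivity toward N rises as C_M falls — low-concentration operation is favoured.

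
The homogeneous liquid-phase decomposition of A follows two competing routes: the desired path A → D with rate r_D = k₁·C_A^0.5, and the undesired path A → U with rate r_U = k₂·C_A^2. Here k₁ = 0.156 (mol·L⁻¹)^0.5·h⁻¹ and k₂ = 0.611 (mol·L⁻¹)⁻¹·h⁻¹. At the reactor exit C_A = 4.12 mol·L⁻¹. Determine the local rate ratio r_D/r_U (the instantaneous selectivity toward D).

S_{D/U} = r_D/r_U = (k₁·C_A^0.5)/(k₂·C_A^2) = (k₁/k₂)·C_A^-1.5.
= (0.156×4.120^0.5) / (0.611×4.120^2) = 0.3166/10.37 = 0.0305.
The undesired path is higher order in A, so low C_A (CSTR or dilute feed) favours D.

0.0305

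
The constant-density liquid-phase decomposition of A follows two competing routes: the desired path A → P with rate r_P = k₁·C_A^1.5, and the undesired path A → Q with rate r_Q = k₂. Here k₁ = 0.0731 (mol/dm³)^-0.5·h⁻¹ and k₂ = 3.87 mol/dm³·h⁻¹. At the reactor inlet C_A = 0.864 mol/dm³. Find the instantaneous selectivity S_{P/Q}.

S_{P/Q} = r_P/r_Q = (k₁·C_A^1.5)/(k₂) = (k₁/k₂)·C_A^1.5.
= (0.0731×0.8640^1.5) / (3.87) = 0.05871/3.870 = 0.0152.
Since the desired path is higher order in A, keeping C_A high (PFR or concentrated feed) favours P.

0.0152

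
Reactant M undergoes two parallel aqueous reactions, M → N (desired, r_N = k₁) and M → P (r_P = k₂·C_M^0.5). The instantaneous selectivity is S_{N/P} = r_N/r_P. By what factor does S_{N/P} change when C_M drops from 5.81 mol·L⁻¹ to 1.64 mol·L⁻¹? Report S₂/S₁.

1.88

S_{N/P} = (k₁/k₂)·C_M^-0.5, so S₂/S₁ = (C_{M,2}/C_{M,1})^-0.5.
= (1.64/5.81)^(-0.5) = (0.2823)^(-0.5) = 1.88.
Selectivity toward N rises as C_M falls — low-concentration operation is favoured.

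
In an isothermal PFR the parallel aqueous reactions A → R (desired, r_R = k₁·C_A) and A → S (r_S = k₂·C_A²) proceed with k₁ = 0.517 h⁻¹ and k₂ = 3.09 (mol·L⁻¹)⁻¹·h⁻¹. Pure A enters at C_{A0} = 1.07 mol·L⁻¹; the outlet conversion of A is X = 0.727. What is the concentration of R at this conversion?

C_A = C_{A0}(1−X) = 0.2921 mol·L⁻¹.
Along a PFR/batch, dC_R/dC_A = −r_R/(r_R+r_S) = −k₁/(k₁+k₂·C_A).
Integrating from C_{A0} to C_A: C_R = (0.517/3.09)·ln[(0.517+3.09·1.07)/(0.517+3.09·0.292)] = 0.1673·ln(3.823/1.420) = 0.1658 mol·L⁻¹.

0.166 mol·L⁻¹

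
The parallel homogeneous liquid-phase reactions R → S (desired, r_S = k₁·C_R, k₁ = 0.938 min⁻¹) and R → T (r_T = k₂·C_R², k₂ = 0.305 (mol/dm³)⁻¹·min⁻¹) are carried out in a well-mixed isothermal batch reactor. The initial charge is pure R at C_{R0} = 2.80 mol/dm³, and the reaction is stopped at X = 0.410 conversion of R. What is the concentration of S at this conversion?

C_R = C_{R0}(1−X) = 1.652 mol/dm³.
Along a PFR/batch, dC_S/dC_R = −r_S/(r_S+r_T) = −k₁/(k₁+k₂·C_R).
Integrating from C_{R0} to C_R: C_S = (0.938/0.305)·ln[(0.938+0.305·2.80)/(0.938+0.305·1.65)] = 3.075·ln(1.792/1.442) = 0.6686 mol/dm³.

0.669 mol/dm³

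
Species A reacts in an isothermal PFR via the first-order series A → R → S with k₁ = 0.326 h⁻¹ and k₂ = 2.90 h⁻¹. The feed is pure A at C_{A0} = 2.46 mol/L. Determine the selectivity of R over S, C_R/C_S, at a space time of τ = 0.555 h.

The intermediate concentration in a first-order A→B→C sequence is C_R = k₁C_{A0}(e^(−k₁τ) − e^(−k₂τ))/(k₂−k₁).
e^(−k₁τ) = e^(−0.326×0.555) = e^(−0.1809) = 0.8345; e^(−k₂τ) = e^(−1.610) = 0.2000.
C_R = 0.326×2.46/(2.90−0.326) × (0.8345−0.2000) = 0.3116×0.6345 = 0.1977 mol/L.
C_A = C_{A0}e^(−k₁τ) = 2.053 mol/L, so C_S = C_{A0}−C_A−C_R = 0.2095 mol/L; C_R/C_S = 0.944.

0.944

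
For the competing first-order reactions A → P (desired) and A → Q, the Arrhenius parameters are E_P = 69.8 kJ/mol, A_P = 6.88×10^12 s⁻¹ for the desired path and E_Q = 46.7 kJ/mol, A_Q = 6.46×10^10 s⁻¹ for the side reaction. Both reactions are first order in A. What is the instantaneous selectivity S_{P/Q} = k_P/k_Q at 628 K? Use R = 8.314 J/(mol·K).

k_P/k_Q = (A_P/A_Q)·exp[−(E_P−E_Q)/(RT)] = (A_P/A_Q)·exp[(E_Q−E_P)/(RT)].
(E_Q−E_P)/(RT) = (46.7−69.8)×10³/(8.314×628) = -23100/5221 = -4.424.
k_P/k_Q = (6.88×10^12/6.46×10^10)·exp(-4.424) = 106.5 × 0.01198 = 1.28.

1.28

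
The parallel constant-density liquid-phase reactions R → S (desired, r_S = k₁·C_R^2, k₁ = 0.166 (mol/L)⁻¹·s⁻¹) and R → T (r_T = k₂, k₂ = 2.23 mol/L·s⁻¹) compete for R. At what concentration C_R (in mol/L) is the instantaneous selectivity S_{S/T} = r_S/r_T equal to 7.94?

S_{S/T} = (k₁/k₂)·C_R^2 ⇒ C_R = (S·k₂/k₁)^(0.5).
= (7.94×2.23/0.166)^(0.5) = (106.7)^(0.5) = 10.3 mol/L.

10.3 mol/L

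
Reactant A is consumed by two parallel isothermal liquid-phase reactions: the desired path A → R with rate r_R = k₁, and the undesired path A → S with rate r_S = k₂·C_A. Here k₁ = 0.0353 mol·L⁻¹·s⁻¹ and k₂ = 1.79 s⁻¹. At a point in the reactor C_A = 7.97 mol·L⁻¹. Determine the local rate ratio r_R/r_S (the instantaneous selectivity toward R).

0.00247

S_{R/S} = r_R/r_S = (k₁)/(k₂·C_A) = (k₁/k₂)·C_A⁻¹.
= (0.0353) / (1.79×7.970) = 0.03530/14.27 = 0.00247.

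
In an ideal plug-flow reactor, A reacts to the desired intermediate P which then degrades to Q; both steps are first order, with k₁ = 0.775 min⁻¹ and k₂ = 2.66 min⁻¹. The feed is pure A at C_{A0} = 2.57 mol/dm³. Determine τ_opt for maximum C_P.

The intermediate peaks when r₁ = r₂, i.e. k₁e^(−k₁τ) = k₂e^(−k₂τ), giving τ_opt = ln(k₂/k₁)/(k₂−k₁).
= ln(2.66/0.775)/(2.66−0.775) = ln(3.432)/1.885 = 1.233/1.885 = 0.654 min.

0.654 min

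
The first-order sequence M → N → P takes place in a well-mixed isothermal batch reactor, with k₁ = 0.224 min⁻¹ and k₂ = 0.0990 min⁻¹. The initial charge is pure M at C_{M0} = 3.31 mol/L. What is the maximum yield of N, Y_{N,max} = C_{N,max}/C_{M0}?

0.524

Evaluating C_N at t_opt = ln(k₂/k₁)/(k₂−k₁) gives C_{N,max}/C_{M0} = (k₁/k₂)^[k₂/(k₂−k₁)].
= (0.224/0.0990)^(0.0990/(0.0990−0.224)) = (2.263)^(-0.7920) = 0.5238.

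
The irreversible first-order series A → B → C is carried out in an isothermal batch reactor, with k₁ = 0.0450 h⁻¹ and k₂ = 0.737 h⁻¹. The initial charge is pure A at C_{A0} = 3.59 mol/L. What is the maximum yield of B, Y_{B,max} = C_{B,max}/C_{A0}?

At the optimum, C_{B,max}/C_{A0} = (k₁/k₂)^[k₂/(k₂−k₁)].
= (0.0450/0.737)^(0.737/(0.737−0.0450)) = (0.06106)^(1.065) = 0.05091.

0.0509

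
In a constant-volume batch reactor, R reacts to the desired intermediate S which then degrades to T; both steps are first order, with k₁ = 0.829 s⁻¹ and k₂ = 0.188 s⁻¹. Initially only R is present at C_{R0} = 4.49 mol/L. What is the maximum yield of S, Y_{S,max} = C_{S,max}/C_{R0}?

At the optimum, C_{S,max}/C_{R0} = (k₁/k₂)^[k₂/(k₂−k₁)].
= (0.829/0.188)^(0.188/(0.188−0.829)) = (4.410)^(-0.2933) = 0.6471.

0.647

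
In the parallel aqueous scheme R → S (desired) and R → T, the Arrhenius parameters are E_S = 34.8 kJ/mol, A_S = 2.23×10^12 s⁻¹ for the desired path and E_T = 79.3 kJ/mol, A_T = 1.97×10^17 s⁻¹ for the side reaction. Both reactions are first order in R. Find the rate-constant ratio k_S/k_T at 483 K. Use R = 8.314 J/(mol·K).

0.735

k_S/k_T = (A_S/A_T)·exp[−(E_S−E_T)/(RT)] = (A_S/A_T)·exp[(E_T−E_S)/(RT)].
(E_T−E_S)/(RT) = (79.3−34.8)×10³/(8.314×483) = 44500/4016 = 11.08.
k_S/k_T = (2.23×10^12/1.97×10^17)·exp(11.08) = 1.132×10^-5 × 64965 = 0.735.
Since E_S < E_T, lowering the temperature improves selectivity toward S.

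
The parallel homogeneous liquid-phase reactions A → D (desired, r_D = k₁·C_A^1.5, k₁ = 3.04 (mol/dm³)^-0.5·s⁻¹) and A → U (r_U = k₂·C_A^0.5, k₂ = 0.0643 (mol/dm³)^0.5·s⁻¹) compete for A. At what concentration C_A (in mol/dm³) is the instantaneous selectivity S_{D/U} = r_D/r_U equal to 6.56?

0.139 mol/dm³

S_{D/U} = (k₁/k₂)·C_A ⇒ C_A = S·k₂/k₁.
= 6.56×0.0643/3.04 = 0.139 mol/dm³.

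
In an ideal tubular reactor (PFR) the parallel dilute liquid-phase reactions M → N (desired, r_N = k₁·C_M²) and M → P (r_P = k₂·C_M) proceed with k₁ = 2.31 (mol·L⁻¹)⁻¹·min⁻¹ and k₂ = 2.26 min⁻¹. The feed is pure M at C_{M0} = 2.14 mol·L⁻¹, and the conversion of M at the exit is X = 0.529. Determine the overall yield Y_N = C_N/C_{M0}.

0.323

C_M = C_{M0}(1−X) = 1.008 mol·L⁻¹.
Along a PFR/batch, dC_P/dC_M = −r_P/(r_N+r_P) = −k₂/(k₂+k₁·C_M).
Integrating from C_{M0} to C_M: C_P = (2.26/2.31)·ln[(2.26+2.31·2.14)/(2.26+2.31·1.01)] = 0.9784·ln(7.203/4.588) = 0.4413 mol·L⁻¹.
Then C_N = (C_{M0}−C_M) − C_P = 1.132 − 0.4413 = 0.6908 mol·L⁻¹.
Y_N = C_N/C_{M0} = 0.6908/2.14 = 0.323.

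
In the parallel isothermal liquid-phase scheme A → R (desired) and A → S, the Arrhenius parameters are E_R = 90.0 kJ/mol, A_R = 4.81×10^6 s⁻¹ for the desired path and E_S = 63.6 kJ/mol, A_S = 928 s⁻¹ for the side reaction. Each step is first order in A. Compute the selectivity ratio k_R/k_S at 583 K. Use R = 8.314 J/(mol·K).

Since both paths have the same order in A, the concentration cancels and S_{R/S} = k_R/k_S = (A_R/A_S)·exp[(E_S−E_R)/(RT)].
(E_S−E_R)/(RT) = (63.6−90.0)×10³/(8.314×583) = -26400/4847 = -5.447.
k_R/k_S = (4.81×10^6/928)·exp(-5.447) = 5183 × 0.004311 = 22.3.
Since E_R > E_S, raising the temperature improves selectivity toward R.

22.3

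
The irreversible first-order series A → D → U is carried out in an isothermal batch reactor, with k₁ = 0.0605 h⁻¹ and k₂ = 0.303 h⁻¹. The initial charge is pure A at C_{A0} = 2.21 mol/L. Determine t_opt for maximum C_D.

Setting dC_D/dt = 0 gives t_opt = ln(k₂/k₁)/(k₂−k₁).
= ln(0.303/0.0605)/(0.303−0.0605) = ln(5.008)/0.2425 = 1.611/0.2425 = 6.64 h.

6.64 h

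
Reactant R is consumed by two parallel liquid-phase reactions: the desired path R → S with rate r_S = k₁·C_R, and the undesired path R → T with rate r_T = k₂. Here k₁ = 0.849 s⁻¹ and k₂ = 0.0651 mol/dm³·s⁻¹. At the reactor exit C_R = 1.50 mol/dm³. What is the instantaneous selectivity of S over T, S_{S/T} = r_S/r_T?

S_{S/T} = r_S/r_T = (k₁·C_R)/(k₂) = (k₁/k₂)·C_R.
= (0.849×1.500) / (0.0651) = 1.273/0.06510 = 19.6.
Since the desired path is higher order in R, keeping C_R high (PFR or concentrated feed) favours S.

19.6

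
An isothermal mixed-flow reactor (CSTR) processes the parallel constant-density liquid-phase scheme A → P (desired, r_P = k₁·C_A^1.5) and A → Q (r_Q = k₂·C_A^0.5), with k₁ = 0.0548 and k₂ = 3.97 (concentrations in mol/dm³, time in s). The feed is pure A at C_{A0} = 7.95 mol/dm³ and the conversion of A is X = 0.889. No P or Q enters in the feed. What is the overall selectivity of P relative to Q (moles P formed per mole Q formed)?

0.0122

Exit C_A = C_{A0}(1−X) = 7.95×0.111 = 0.8824 mol/dm³.
Rates in a CSTR are evaluated at the outlet concentration: r_P = 0.0548×0.8824^1.5 = 0.04543, r_Q = 3.97×0.8824^0.5 = 3.729.
Overall selectivity = C_P/C_Q = r_Pτ/(r_Qτ) = r_P/r_Q = 0.0122.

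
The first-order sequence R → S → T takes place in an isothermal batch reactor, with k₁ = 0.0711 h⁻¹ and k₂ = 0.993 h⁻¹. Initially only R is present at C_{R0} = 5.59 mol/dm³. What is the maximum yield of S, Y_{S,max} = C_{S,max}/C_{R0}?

0.0584

Evaluating C_S at t_opt = ln(k₂/k₁)/(k₂−k₁) gives C_{S,max}/C_{R0} = (k₁/k₂)^[k₂/(k₂−k₁)].
= (0.0711/0.993)^(0.993/(0.993−0.0711)) = (0.07160)^(1.077) = 0.05843.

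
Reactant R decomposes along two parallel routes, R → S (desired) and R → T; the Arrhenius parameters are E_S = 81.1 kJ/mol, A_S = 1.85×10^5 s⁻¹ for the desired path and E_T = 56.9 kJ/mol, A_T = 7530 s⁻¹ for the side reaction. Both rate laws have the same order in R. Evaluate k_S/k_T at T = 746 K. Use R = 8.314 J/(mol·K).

0.496

Since both paths have the same order in R, the concentration cancels and S_{S/T} = k_S/k_T = (A_S/A_T)·exp[(E_T−E_S)/(RT)].
(E_T−E_S)/(RT) = (56.9−81.1)×10³/(8.314×746) = -24200/6202 = -3.902.
k_S/k_T = (1.85×10^5/7530)·exp(-3.902) = 24.57 × 0.02021 = 0.496.
Since E_S > E_T, raising the temperature improves selectivity toward S.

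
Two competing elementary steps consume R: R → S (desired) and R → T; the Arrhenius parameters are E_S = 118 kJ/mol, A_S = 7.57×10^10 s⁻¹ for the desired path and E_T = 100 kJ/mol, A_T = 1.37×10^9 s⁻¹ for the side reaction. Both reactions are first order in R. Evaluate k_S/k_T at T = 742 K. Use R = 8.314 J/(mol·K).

k_S/k_T = (A_S/A_T)·exp[−(E_S−E_T)/(RT)] = (A_S/A_T)·exp[(E_T−E_S)/(RT)].
(E_T−E_S)/(RT) = (100−118)×10³/(8.314×742) = -18000/6169 = -2.918.
k_S/k_T = (7.57×10^10/1.37×10^9)·exp(-2.918) = 55.26 × 0.05405 = 2.99.

2.99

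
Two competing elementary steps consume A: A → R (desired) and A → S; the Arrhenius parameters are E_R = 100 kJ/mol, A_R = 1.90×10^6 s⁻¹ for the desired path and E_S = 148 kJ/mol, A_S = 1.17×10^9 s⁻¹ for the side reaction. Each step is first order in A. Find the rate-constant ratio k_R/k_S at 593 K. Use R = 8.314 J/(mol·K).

27.5

Since both paths have the same order in A, the concentration cancels and S_{R/S} = k_R/k_S = (A_R/A_S)·exp[(E_S−E_R)/(RT)].
(E_S−E_R)/(RT) = (148−100)×10³/(8.314×593) = 48000/4930 = 9.736.
k_R/k_S = (1.90×10^6/1.17×10^9)·exp(9.736) = 0.001624 × 16914 = 27.5.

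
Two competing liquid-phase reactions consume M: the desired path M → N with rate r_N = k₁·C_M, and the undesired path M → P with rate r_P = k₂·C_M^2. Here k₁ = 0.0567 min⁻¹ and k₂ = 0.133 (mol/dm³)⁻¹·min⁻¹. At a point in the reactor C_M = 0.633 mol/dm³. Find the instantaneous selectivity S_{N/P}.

0.673

S_{N/P} = r_N/r_P = (k₁·C_M)/(k₂·C_M^2) = (k₁/k₂)·C_M⁻¹.
= (0.0567×0.6330) / (0.133×0.6330^2) = 0.03589/0.05329 = 0.673.
The undesired path is higher order in M, so low C_M (CSTR or dilute feed) favours N.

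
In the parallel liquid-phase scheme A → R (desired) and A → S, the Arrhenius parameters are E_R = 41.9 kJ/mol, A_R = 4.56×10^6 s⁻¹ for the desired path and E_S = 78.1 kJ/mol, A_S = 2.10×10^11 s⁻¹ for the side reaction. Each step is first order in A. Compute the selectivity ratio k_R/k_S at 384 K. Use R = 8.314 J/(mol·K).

1.82

With equal orders, S_{R/S} = k_R/k_S = (A_R/A_S)·exp[(E_S−E_R)/(RT)].
(E_S−E_R)/(RT) = (78.1−41.9)×10³/(8.314×384) = 36200/3193 = 11.34.
k_R/k_S = (4.56×10^6/2.10×10^11)·exp(11.34) = 2.171×10^-5 × 84020 = 1.82.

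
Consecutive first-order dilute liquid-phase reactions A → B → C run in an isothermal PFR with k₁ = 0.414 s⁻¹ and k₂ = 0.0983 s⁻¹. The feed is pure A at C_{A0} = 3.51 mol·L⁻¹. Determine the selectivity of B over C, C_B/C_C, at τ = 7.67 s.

1.42

The intermediate concentration in a first-order A→B→C sequence is C_B = k₁C_{A0}(e^(−k₁τ) − e^(−k₂τ))/(k₂−k₁).
e^(−k₁τ) = e^(−0.414×7.67) = e^(−3.175) = 0.04178; e^(−k₂τ) = e^(−0.7540) = 0.4705.
C_B = 0.414×3.51/(0.0983−0.414) × (0.04178−0.4705) = (-4.603)×(-0.4287) = 1.973 mol·L⁻¹.
C_A = C_{A0}e^(−k₁τ) = 0.1466 mol·L⁻¹, so C_C = C_{A0}−C_A−C_B = 1.390 mol·L⁻¹; C_B/C_C = 1.42.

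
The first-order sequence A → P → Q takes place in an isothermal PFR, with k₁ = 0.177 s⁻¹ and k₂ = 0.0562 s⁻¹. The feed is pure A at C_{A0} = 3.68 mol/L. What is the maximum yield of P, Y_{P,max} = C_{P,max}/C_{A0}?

Evaluating C_P at τ_opt = ln(k₂/k₁)/(k₂−k₁) gives C_{P,max}/C_{A0} = (k₁/k₂)^[k₂/(k₂−k₁)].
= (0.177/0.0562)^(0.0562/(0.0562−0.177)) = (3.149)^(-0.4652) = 0.5864.

0.586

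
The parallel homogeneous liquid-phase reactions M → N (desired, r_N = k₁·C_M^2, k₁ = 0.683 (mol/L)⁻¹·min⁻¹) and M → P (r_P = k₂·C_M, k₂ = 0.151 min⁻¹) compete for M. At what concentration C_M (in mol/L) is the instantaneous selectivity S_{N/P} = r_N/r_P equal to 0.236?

0.0522 mol/L

S_{N/P} = (k₁/k₂)·C_M ⇒ C_M = S·k₂/k₁.
= 0.236×0.151/0.683 = 0.0522 mol/L.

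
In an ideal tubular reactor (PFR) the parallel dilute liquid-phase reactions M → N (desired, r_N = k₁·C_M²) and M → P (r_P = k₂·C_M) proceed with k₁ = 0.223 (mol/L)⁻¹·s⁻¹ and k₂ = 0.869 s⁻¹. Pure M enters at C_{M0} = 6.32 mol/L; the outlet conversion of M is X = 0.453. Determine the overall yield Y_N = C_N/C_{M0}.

0.250

C_M = C_{M0}(1−X) = 3.457 mol/L.
Along a PFR/batch, dC_P/dC_M = −r_P/(r_N+r_P) = −k₂/(k₂+k₁·C_M).
Integrating from C_{M0} to C_M: C_P = (0.869/0.223)·ln[(0.869+0.223·6.32)/(0.869+0.223·3.46)] = 3.897·ln(2.278/1.640) = 1.281 mol/L.
Then C_N = (C_{M0}−C_M) − C_P = 2.863 − 1.281 = 1.582 mol/L.
Y_N = C_N/C_{M0} = 1.582/6.32 = 0.250.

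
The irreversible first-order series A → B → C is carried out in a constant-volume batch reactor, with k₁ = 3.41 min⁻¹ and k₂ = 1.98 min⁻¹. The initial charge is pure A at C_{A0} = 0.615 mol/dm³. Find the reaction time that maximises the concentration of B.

For first-order series the maximum of C_B occurs at t_opt = ln(k₂/k₁)/(k₂−k₁).
= ln(1.98/3.41)/(1.98−3.41) = ln(0.5806)/-1.430 = -0.5436/-1.430 = 0.380 min.

0.380 min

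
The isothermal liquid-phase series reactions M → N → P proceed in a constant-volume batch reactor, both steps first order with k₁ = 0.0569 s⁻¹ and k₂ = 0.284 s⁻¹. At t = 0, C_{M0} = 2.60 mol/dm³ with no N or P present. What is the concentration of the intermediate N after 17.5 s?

For first-order series with pure M initially, C_N(t) = k₁C_{M0}/(k₂−k₁)·(e^(−k₁t) − e^(−k₂t)).
e^(−k₁t) = e^(−0.0569×17.5) = e^(−0.9958) = 0.3694; e^(−k₂t) = e^(−4.970) = 0.006943.
C_N = 0.0569×2.60/(0.284−0.0569) × (0.3694−0.006943) = 0.6514×0.3625 = 0.2361 mol/dm³.

0.236 mol/dm³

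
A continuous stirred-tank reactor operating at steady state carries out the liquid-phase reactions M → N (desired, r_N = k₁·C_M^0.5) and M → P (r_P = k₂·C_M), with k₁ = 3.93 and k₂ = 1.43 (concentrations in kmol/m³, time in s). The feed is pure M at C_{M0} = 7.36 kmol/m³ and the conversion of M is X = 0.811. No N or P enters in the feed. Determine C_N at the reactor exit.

4.18 kmol/m³

Exit C_M = C_{M0}(1−X) = 7.36×0.189 = 1.391 kmol/m³.
Rates in a CSTR are evaluated at the outlet concentration: r_N = 3.93×1.391^0.5 = 4.635, r_P = 1.43×1.391 = 1.989.
Fraction of consumed M going to N: r_N/(r_N+r_P) = 0.6997.
C_N = 0.6997·C_{M0}·X = 0.6997×7.36×0.811 = 4.18 kmol/m³.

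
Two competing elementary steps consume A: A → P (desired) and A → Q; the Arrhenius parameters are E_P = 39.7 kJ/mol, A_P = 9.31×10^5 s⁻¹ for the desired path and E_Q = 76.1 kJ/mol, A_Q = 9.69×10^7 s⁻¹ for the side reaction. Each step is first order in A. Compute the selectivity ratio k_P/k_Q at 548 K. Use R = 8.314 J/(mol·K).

28.3

With equal orders, S_{P/Q} = k_P/k_Q = (A_P/A_Q)·exp[(E_Q−E_P)/(RT)].
(E_Q−E_P)/(RT) = (76.1−39.7)×10³/(8.314×548) = 36400/4556 = 7.989.
k_P/k_Q = (9.31×10^5/9.69×10^7)·exp(7.989) = 0.009608 × 2949 = 28.3.
Since E_P < E_Q, lowering the temperature improves selectivity toward P.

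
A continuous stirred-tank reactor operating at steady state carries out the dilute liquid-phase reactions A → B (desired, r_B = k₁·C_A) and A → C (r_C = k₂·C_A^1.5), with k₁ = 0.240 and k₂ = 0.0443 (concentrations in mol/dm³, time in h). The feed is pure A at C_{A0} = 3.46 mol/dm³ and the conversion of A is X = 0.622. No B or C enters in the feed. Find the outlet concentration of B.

1.78 mol/dm³

Exit C_A = C_{A0}(1−X) = 3.46×0.378 = 1.308 mol/dm³.
A CSTR operates uniformly at the exit composition, giving r_B = 0.3139 and r_C = 0.06626 (each k·C_A^n at C_A = 1.308).
Fraction of consumed A going to B: r_B/(r_B+r_C) = 0.8257.
C_B = 0.8257·C_{A0}·X = 0.8257×3.46×0.622 = 1.78 mol/dm³.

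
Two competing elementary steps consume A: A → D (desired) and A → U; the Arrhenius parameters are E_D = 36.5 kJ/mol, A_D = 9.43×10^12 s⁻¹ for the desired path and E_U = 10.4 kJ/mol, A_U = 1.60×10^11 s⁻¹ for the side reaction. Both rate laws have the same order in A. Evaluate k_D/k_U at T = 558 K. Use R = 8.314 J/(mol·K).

0.212

With equal orders, S_{D/U} = k_D/k_U = (A_D/A_U)·exp[(E_U−E_D)/(RT)].
(E_U−E_D)/(RT) = (10.4−36.5)×10³/(8.314×558) = -26100/4639 = -5.626.
k_D/k_U = (9.43×10^12/1.60×10^11)·exp(-5.626) = 58.94 × 0.003603 = 0.212.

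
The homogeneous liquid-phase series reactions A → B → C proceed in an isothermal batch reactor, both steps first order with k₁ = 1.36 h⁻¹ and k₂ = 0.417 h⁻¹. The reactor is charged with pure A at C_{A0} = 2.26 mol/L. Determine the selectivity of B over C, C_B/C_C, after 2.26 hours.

For first-order series with pure A initially, C_B(t) = k₁C_{A0}/(k₂−k₁)·(e^(−k₁t) − e^(−k₂t)).
e^(−k₁t) = e^(−1.36×2.26) = e^(−3.074) = 0.04625; e^(−k₂t) = e^(−0.9424) = 0.3897.
C_B = 1.36×2.26/(0.417−1.36) × (0.04625−0.3897) = (-3.259)×(-0.3434) = 1.119 mol/L.
C_A = C_{A0}e^(−k₁t) = 0.1045 mol/L, so C_C = C_{A0}−C_A−C_B = 1.036 mol/L; C_B/C_C = 1.08.

1.08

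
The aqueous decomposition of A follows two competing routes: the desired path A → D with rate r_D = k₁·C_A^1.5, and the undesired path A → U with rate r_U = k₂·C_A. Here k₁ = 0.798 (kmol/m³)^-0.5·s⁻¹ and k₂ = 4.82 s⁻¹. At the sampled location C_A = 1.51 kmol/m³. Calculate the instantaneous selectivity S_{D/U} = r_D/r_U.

S_{D/U} = r_D/r_U = (k₁·C_A^1.5)/(k₂·C_A) = (k₁/k₂)·C_A^0.5.
= (0.798×1.510^1.5) / (4.82×1.510) = 1.481/7.278 = 0.203.

0.203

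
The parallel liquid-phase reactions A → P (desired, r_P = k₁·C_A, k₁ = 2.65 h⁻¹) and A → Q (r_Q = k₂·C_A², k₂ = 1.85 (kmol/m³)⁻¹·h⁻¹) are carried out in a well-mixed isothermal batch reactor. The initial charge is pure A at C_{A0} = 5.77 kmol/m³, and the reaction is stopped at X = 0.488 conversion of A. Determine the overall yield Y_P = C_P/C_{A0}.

0.123

C_A = C_{A0}(1−X) = 2.954 kmol/m³.
Along a PFR/batch, dC_P/dC_A = −r_P/(r_P+r_Q) = −k₁/(k₁+k₂·C_A).
Integrating from C_{A0} to C_A: C_P = (2.65/1.85)·ln[(2.65+1.85·5.77)/(2.65+1.85·2.95)] = 1.432·ln(13.32/8.115) = 0.7103 kmol/m³.
Y_P = C_P/C_{A0} = 0.7103/5.77 = 0.123.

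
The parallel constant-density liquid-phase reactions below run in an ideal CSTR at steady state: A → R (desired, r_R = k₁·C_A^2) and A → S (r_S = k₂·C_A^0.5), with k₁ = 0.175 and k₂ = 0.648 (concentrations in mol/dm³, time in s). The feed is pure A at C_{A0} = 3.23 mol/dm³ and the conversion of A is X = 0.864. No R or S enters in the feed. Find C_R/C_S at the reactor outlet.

0.0786

Exit C_A = C_{A0}(1−X) = 3.23×0.136 = 0.4393 mol/dm³.
In a CSTR the entire volume is at exit conditions, so r_R = 0.175×0.4393^2 = 0.03377 and r_S = 0.648×0.4393^0.5 = 0.4295.
Overall selectivity = C_R/C_S = r_Rτ/(r_Sτ) = r_R/r_S = 0.0786.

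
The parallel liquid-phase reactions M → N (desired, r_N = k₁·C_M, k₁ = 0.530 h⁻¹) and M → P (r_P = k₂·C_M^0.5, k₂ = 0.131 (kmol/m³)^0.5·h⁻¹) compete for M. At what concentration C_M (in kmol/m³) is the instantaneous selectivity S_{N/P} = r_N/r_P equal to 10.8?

7.13 kmol/m³

S_{N/P} = (k₁/k₂)·C_M^0.5 ⇒ C_M = (S·k₂/k₁)^(2).
= (10.8×0.131/0.530)^(2) = (2.669)^(2) = 7.13 kmol/m³.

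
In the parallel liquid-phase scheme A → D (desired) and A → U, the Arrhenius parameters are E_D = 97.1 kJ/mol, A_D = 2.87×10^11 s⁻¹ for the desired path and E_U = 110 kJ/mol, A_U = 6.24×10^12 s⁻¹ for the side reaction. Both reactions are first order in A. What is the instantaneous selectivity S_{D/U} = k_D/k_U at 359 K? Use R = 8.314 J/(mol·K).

3.47

With equal orders, S_{D/U} = k_D/k_U = (A_D/A_U)·exp[(E_U−E_D)/(RT)].
(E_U−E_D)/(RT) = (110−97.1)×10³/(8.314×359) = 12900/2985 = 4.322.
k_D/k_U = (2.87×10^11/6.24×10^12)·exp(4.322) = 0.04599 × 75.34 = 3.47.
Since E_D < E_U, lowering the temperature improves selectivity toward D.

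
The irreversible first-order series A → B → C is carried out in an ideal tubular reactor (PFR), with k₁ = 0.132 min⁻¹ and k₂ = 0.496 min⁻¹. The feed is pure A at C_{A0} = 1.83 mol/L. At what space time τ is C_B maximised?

Setting dC_B/dτ = 0 gives τ_opt = ln(k₂/k₁)/(k₂−k₁).
= ln(0.496/0.132)/(0.496−0.132) = ln(3.758)/0.3640 = 1.324/0.3640 = 3.64 min.

3.64 min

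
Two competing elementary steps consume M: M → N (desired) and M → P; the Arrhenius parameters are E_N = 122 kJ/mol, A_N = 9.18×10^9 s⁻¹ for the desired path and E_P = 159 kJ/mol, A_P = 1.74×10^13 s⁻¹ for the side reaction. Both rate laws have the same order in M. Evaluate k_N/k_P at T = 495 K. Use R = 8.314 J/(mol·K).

k_N/k_P = (A_N/A_P)·exp[−(E_N−E_P)/(RT)] = (A_N/A_P)·exp[(E_P−E_N)/(RT)].
(E_P−E_N)/(RT) = (159−122)×10³/(8.314×495) = 37000/4115 = 8.991.
k_N/k_P = (9.18×10^9/1.74×10^13)·exp(8.991) = 5.276×10^-4 × 8027 = 4.23.

4.23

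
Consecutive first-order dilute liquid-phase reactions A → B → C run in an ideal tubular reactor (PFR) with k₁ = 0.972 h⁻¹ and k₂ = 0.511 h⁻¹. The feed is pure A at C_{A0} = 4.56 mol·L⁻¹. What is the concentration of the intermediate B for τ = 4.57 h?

0.817 mol·L⁻¹

For first-order series with pure A initially, C_B(τ) = k₁C_{A0}/(k₂−k₁)·(e^(−k₁τ) − e^(−k₂τ)).
e^(−k₁τ) = e^(−0.972×4.57) = e^(−4.442) = 0.01177; e^(−k₂τ) = e^(−2.335) = 0.09678.
C_B = 0.972×4.56/(0.511−0.972) × (0.01177−0.09678) = (-9.615)×(-0.08501) = 0.8174 mol·L⁻¹.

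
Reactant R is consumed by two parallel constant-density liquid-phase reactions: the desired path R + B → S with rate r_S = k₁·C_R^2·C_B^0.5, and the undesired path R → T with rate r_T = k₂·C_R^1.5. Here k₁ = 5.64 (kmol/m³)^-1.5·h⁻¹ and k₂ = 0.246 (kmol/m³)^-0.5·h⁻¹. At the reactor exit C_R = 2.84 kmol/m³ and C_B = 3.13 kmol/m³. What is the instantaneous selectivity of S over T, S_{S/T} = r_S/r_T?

68.4

S_{S/T} = r_S/r_T = (k₁·C_R^2·C_B^0.5)/(k₂·C_R^1.5) = (k₁/k₂)·C_R^0.5·C_B^0.5.
= (5.64×2.840^2×3.130^0.5) / (0.246×2.840^1.5) = 80.48/1.177 = 68.4.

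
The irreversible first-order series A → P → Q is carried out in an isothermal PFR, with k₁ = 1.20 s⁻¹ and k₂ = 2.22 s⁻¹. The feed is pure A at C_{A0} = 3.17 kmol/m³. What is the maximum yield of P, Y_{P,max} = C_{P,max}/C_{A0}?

For a first-order series the maximum intermediate yield is C_{P,max}/C_{A0} = (k₁/k₂)^[k₂/(k₂−k₁)].
= (1.20/2.22)^(2.22/(2.22−1.20)) = (0.5405)^(2.176) = 0.2621.

0.262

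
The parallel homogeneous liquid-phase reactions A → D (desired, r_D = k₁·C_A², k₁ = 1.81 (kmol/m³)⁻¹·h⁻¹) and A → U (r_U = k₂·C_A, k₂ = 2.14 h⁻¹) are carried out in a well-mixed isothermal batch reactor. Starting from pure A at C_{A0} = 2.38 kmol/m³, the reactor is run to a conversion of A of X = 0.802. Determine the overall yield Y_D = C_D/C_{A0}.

C_A = C_{A0}(1−X) = 0.4712 kmol/m³.
Along a PFR/batch, dC_U/dC_A = −r_U/(r_D+r_U) = −k₂/(k₂+k₁·C_A).
Integrating from C_{A0} to C_A: C_U = (2.14/1.81)·ln[(2.14+1.81·2.38)/(2.14+1.81·0.471)] = 1.182·ln(6.448/2.993) = 0.9074 kmol/m³.
Then C_D = (C_{A0}−C_A) − C_U = 1.909 − 0.9074 = 1.001 kmol/m³.
Y_D = C_D/C_{A0} = 1.001/2.38 = 0.421.

0.421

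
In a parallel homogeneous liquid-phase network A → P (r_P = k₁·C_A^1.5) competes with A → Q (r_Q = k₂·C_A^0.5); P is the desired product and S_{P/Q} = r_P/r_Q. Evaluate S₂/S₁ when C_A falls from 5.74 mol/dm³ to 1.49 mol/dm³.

S_{P/Q} = (k₁/k₂)·C_A, so S₂/S₁ = (C_{A,2}/C_{A,1}).
= 1.49/5.74 = 0.260.
Selectivity toward P falls as C_A falls — high-concentration operation is favoured.

0.260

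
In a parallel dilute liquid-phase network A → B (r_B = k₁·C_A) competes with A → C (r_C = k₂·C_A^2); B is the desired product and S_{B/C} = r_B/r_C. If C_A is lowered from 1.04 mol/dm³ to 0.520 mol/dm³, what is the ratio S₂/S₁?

2.00

S_{B/C} = (k₁/k₂)·C_A⁻¹, so S₂/S₁ = (C_{A,2}/C_{A,1})⁻¹.
= 1.04/0.520 = 2.00.
Selectivity toward B rises as C_A falls — low-concentration operation is favoured.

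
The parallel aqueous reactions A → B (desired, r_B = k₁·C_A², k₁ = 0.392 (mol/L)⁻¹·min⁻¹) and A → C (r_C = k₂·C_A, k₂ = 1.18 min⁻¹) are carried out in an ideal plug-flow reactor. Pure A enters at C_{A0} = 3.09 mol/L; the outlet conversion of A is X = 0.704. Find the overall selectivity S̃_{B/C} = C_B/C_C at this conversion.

C_A = C_{A0}(1−X) = 0.9146 mol/L.
Along a PFR/batch, dC_C/dC_A = −r_C/(r_B+r_C) = −k₂/(k₂+k₁·C_A).
Integrating from C_{A0} to C_A: C_C = (1.18/0.392)·ln[(1.18+0.392·3.09)/(1.18+0.392·0.915)] = 3.010·ln(2.391/1.539) = 1.327 mol/L.
Then C_B = (C_{A0}−C_A) − C_C = 2.175 − 1.327 = 0.8479 mol/L.
S̃_{B/C} = C_B/C_C = 0.8479/1.327 = 0.639.

0.639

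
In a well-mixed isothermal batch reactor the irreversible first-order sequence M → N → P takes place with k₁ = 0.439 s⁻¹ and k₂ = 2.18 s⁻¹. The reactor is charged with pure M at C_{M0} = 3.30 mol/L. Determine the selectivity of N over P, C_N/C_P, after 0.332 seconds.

2.40

For first-order series with pure M initially, C_N(t) = k₁C_{M0}/(k₂−k₁)·(e^(−k₁t) − e^(−k₂t)).
e^(−k₁t) = e^(−0.439×0.332) = e^(−0.1457) = 0.8644; e^(−k₂t) = e^(−0.7238) = 0.4849.
C_N = 0.439×3.30/(2.18−0.439) × (0.8644−0.4849) = 0.8321×0.3794 = 0.3157 mol/L.
C_M = C_{M0}e^(−k₁t) = 2.852 mol/L, so C_P = C_{M0}−C_M−C_N = 0.1318 mol/L; C_N/C_P = 2.40.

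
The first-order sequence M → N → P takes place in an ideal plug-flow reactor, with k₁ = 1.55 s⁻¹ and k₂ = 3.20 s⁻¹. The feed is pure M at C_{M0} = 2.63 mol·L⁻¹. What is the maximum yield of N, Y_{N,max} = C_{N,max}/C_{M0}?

0.245

Evaluating C_N at τ_opt = ln(k₂/k₁)/(k₂−k₁) gives C_{N,max}/C_{M0} = (k₁/k₂)^[k₂/(k₂−k₁)].
= (1.55/3.20)^(3.20/(3.20−1.55)) = (0.4844)^(1.939) = 0.2452.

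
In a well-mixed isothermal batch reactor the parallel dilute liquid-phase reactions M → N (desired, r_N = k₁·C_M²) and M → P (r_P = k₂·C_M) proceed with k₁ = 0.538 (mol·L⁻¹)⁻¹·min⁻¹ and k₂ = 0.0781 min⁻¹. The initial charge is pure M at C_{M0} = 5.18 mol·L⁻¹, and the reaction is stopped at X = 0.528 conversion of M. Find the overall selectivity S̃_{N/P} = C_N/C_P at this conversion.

C_M = C_{M0}(1−X) = 2.445 mol·L⁻¹.
Along a PFR/batch, dC_P/dC_M = −r_P/(r_N+r_P) = −k₂/(k₂+k₁·C_M).
Integrating from C_{M0} to C_M: C_P = (0.0781/0.538)·ln[(0.0781+0.538·5.18)/(0.0781+0.538·2.44)] = 0.1452·ln(2.865/1.393) = 0.1046 mol·L⁻¹.
Then C_N = (C_{M0}−C_M) − C_P = 2.735 − 0.1046 = 2.630 mol·L⁻¹.
S̃_{N/P} = C_N/C_P = 2.630/0.1046 = 25.1.

25.1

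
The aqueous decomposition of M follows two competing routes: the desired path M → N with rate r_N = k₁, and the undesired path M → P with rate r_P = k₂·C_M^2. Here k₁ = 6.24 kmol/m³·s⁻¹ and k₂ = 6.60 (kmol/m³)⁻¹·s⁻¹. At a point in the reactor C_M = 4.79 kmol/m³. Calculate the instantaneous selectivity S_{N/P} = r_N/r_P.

S_{N/P} = r_N/r_P = (k₁)/(k₂·C_M^2) = (k₁/k₂)·C_M^-2.
= (6.24) / (6.60×4.790^2) = 6.240/151.4 = 0.0412.

0.0412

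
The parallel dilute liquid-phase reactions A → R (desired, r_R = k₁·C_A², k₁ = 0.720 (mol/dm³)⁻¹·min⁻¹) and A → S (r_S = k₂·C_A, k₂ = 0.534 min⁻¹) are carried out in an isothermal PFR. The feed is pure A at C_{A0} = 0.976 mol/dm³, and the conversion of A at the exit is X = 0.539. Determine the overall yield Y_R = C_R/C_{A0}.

C_A = C_{A0}(1−X) = 0.4499 mol/dm³.
Along a PFR/batch, dC_S/dC_A = −r_S/(r_R+r_S) = −k₂/(k₂+k₁·C_A).
Integrating from C_{A0} to C_A: C_S = (0.534/0.720)·ln[(0.534+0.720·0.976)/(0.534+0.720·0.450)] = 0.7417·ln(1.237/0.8580) = 0.2712 mol/dm³.
Then C_R = (C_{A0}−C_A) − C_S = 0.5261 − 0.2712 = 0.2549 mol/dm³.
Y_R = C_R/C_{A0} = 0.2549/0.976 = 0.261.

0.261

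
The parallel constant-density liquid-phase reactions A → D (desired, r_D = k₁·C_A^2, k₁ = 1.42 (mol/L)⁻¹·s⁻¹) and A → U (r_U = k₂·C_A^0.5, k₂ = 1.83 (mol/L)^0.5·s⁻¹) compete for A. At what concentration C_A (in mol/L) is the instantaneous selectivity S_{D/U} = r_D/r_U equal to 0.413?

S_{D/U} = (k₁/k₂)·C_A^1.5 ⇒ C_A = (S·k₂/k₁)^(1/1.5).
= (0.413×1.83/1.42)^(0.6667) = (0.5322)^(0.6667) = 0.657 mol/L.

0.657 mol/L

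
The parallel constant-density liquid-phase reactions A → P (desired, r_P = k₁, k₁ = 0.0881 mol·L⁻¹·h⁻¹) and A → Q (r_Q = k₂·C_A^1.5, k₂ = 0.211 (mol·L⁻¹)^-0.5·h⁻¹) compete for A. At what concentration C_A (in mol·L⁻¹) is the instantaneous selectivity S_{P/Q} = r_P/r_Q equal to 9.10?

0.128 mol·L⁻¹

S_{P/Q} = (k₁/k₂)·C_A^-1.5 ⇒ C_A = (S·k₂/k₁)^(1/(-1.5)).
= (9.10×0.211/0.0881)^(-0.6667) = (21.79)^(-0.6667) = 0.128 mol·L⁻¹.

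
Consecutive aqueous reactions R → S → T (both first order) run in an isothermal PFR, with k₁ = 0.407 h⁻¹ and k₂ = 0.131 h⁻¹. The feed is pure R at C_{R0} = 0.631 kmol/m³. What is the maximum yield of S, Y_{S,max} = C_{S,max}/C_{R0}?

At the optimum, C_{S,max}/C_{R0} = (k₁/k₂)^[k₂/(k₂−k₁)].
= (0.407/0.131)^(0.131/(0.131−0.407)) = (3.107)^(-0.4746) = 0.5839.

0.584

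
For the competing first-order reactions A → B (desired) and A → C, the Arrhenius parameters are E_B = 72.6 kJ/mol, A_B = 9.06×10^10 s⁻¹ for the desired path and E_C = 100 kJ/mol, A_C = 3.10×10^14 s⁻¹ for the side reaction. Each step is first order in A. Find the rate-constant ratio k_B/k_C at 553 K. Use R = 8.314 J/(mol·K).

0.113

With equal orders, S_{B/C} = k_B/k_C = (A_B/A_C)·exp[(E_C−E_B)/(RT)].
(E_C−E_B)/(RT) = (100−72.6)×10³/(8.314×553) = 27400/4598 = 5.960.
k_B/k_C = (9.06×10^10/3.10×10^14)·exp(5.960) = 2.923×10^-4 × 387.4 = 0.113.
Since E_B < E_C, lowering the temperature improves selectivity toward B.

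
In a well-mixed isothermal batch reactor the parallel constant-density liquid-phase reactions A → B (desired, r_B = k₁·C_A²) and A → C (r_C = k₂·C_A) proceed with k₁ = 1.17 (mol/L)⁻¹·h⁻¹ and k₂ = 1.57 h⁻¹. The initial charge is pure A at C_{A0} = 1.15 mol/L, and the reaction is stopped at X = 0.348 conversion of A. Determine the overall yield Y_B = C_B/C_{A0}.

0.144

C_A = C_{A0}(1−X) = 0.7498 mol/L.
Along a PFR/batch, dC_C/dC_A = −r_C/(r_B+r_C) = −k₂/(k₂+k₁·C_A).
Integrating from C_{A0} to C_A: C_C = (1.57/1.17)·ln[(1.57+1.17·1.15)/(1.57+1.17·0.750)] = 1.342·ln(2.915/2.447) = 0.2349 mol/L.
Then C_B = (C_{A0}−C_A) − C_C = 0.4002 − 0.2349 = 0.1653 mol/L.
Y_B = C_B/C_{A0} = 0.1653/1.15 = 0.144.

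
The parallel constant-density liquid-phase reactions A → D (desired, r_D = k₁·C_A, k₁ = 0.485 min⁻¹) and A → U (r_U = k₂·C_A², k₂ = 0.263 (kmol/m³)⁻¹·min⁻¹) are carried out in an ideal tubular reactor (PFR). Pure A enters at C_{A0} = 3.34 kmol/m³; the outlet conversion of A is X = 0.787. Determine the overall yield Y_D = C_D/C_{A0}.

0.391

C_A = C_{A0}(1−X) = 0.7114 kmol/m³.
Along a PFR/batch, dC_D/dC_A = −r_D/(r_D+r_U) = −k₁/(k₁+k₂·C_A).
Integrating from C_{A0} to C_A: C_D = (0.485/0.263)·ln[(0.485+0.263·3.34)/(0.485+0.263·0.711)] = 1.844·ln(1.363/0.6721) = 1.304 kmol/m³.
Y_D = C_D/C_{A0} = 1.304/3.34 = 0.391.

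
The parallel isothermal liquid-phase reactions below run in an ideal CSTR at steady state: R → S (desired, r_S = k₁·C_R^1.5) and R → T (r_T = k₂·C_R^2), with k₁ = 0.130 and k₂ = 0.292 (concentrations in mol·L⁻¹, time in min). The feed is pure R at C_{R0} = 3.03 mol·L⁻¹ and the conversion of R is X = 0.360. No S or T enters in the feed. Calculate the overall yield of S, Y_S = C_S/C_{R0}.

Exit C_R = C_{R0}(1−X) = 3.03×0.640 = 1.939 mol·L⁻¹.
Rates in a CSTR are evaluated at the outlet concentration: r_S = 0.130×1.939^1.5 = 0.3511, r_T = 0.292×1.939^2 = 1.098.
Fraction of consumed R going to S: r_S/(r_S+r_T) = 0.2423.
C_S = 0.2423·C_{R0}·X = 0.2423×3.03×0.360 = 0.264 mol·L⁻¹; Y_S = C_S/C_{R0} = 0.0872.

0.0872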